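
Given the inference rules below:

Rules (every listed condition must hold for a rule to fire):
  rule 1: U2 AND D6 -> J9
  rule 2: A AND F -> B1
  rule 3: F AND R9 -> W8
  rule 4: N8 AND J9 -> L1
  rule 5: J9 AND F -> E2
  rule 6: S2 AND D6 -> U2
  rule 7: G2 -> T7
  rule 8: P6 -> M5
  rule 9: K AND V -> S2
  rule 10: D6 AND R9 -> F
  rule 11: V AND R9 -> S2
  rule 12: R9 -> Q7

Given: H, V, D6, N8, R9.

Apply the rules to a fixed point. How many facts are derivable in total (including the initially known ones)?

13

Round 1 — rule 10, rule 11, rule 12, derive F, S2, Q7.
Round 2 — rule 3, rule 6, derive W8, U2.
Round 3 — rule 1, derive J9.
Round 4 — rule 4, rule 5, derive L1, E2.
Closure: {D6, E2, F, H, J9, L1, N8, Q7, R9, S2, U2, V, W8} — 13 facts.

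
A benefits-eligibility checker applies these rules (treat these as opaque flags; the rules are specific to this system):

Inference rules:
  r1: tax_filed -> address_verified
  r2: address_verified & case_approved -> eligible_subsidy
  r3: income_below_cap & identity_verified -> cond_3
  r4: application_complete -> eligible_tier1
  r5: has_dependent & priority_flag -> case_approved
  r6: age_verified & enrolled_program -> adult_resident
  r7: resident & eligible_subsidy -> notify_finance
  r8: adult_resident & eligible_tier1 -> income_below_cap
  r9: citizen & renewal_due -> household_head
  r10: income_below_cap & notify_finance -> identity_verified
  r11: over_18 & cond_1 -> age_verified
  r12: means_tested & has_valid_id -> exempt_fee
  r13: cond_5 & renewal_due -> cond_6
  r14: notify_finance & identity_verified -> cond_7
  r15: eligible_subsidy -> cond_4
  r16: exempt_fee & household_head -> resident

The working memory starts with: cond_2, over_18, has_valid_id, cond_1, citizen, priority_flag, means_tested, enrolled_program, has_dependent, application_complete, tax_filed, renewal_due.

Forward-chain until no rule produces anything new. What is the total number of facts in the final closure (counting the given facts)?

27

Round 1: r1 [tax_filed -> address_verified]; r4 [application_complete -> eligible_tier1]; r5 [has_dependent & priority_flag -> case_approved]; r9 [citizen & renewal_due -> household_head]; r11 [over_18 & cond_1 -> age_verified]; r12 [means_tested & has_valid_id -> exempt_fee]. New: address_verified, eligible_tier1, case_approved, household_head, age_verified, exempt_fee.
Round 2: r2 [address_verified & case_approved -> eligible_subsidy]; r6 [age_verified & enrolled_program -> adult_resident]; r16 [exempt_fee & household_head -> resident]. New: eligible_subsidy, adult_resident, resident.
Round 3: r7 [resident & eligible_subsidy -> notify_finance]; r8 [adult_resident & eligible_tier1 -> income_below_cap]; r15 [eligible_subsidy -> cond_4]. New: notify_finance, income_below_cap, cond_4.
Round 4: r10 [income_below_cap & notify_finance -> identity_verified]. New: identity_verified.
Round 5: r3 [income_below_cap & identity_verified -> cond_3]; r14 [notify_finance & identity_verified -> cond_7]. New: cond_3, cond_7.
Closure: {address_verified, adult_resident, age_verified, application_complete, case_approved, citizen, cond_1, cond_2, cond_3, cond_4, cond_7, eligible_subsidy, eligible_tier1, enrolled_program, exempt_fee, has_dependent, has_valid_id, household_head, identity_verified, income_below_cap, means_tested, notify_finance, over_18, priority_flag, renewal_due, resident, tax_filed} — 27 facts.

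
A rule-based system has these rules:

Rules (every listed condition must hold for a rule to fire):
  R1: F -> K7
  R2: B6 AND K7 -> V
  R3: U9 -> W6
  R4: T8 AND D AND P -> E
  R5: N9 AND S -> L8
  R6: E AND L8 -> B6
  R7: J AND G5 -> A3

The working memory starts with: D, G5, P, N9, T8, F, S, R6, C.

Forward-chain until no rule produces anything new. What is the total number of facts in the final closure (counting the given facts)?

Round 1 fires R1, R4, R5, giving K7, E, L8.
Round 2 fires R6, giving B6.
Round 3 fires R2, giving V.
Closure: {B6, C, D, E, F, G5, K7, L8, N9, P, R6, S, T8, V} — 14 facts.

14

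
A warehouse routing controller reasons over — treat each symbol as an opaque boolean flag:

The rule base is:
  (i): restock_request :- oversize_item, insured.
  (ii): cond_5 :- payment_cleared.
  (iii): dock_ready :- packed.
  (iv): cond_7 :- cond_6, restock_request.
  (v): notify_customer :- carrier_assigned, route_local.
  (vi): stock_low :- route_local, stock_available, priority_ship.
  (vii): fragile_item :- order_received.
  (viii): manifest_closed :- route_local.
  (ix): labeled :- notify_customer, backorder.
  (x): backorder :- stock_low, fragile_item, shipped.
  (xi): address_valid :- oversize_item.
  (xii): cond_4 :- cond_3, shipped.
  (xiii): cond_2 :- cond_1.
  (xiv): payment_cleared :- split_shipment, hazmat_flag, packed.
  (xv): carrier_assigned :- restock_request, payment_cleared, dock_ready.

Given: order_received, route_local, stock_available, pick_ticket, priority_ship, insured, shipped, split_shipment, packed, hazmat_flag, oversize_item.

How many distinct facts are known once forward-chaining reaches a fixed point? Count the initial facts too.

Round 1 — (i), (iii), (vi), (vii), (viii), (xi), (xiv), derive restock_request, dock_ready, stock_low, fragile_item, manifest_closed, address_valid, payment_cleared.
Round 2 — (ii), (x), (xv), derive cond_5, backorder, carrier_assigned.
Round 3 — (v), derive notify_customer.
Round 4 — (ix), derive labeled.
Closure: {address_valid, backorder, carrier_assigned, cond_5, dock_ready, fragile_item, hazmat_flag, insured, labeled, manifest_closed, notify_customer, order_received, oversize_item, packed, payment_cleared, pick_ticket, priority_ship, restock_request, route_local, shipped, split_shipment, stock_available, stock_low} — 23 facts.

23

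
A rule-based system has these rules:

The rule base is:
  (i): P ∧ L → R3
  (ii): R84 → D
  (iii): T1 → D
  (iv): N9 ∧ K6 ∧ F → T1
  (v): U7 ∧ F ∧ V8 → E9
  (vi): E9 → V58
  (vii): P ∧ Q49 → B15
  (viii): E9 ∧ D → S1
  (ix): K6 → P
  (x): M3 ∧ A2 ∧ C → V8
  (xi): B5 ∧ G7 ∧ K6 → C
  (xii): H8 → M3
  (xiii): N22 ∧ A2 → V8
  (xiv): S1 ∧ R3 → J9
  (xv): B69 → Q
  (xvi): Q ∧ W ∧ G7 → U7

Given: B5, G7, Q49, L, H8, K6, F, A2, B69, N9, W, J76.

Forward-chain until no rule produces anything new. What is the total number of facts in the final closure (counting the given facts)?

Round 1: (iv) [N9 ∧ K6 ∧ F → T1]; (ix) [K6 → P]; (xi) [B5 ∧ G7 ∧ K6 → C]; (xii) [H8 → M3]; (xv) [B69 → Q]. New: T1, P, C, M3, Q.
Round 2: (i) [P ∧ L → R3]; (iii) [T1 → D]; (vii) [P ∧ Q49 → B15]; (x) [M3 ∧ A2 ∧ C → V8]; (xvi) [Q ∧ W ∧ G7 → U7]. New: R3, D, B15, V8, U7.
Round 3: (v) [U7 ∧ F ∧ V8 → E9]. New: E9.
Round 4: (vi) [E9 → V58]; (viii) [E9 ∧ D → S1]. New: V58, S1.
Round 5: (xiv) [S1 ∧ R3 → J9]. New: J9.
Closure: {A2, B15, B5, B69, C, D, E9, F, G7, H8, J76, J9, K6, L, M3, N9, P, Q, Q49, R3, S1, T1, U7, V58, V8, W} — 26 facts.

26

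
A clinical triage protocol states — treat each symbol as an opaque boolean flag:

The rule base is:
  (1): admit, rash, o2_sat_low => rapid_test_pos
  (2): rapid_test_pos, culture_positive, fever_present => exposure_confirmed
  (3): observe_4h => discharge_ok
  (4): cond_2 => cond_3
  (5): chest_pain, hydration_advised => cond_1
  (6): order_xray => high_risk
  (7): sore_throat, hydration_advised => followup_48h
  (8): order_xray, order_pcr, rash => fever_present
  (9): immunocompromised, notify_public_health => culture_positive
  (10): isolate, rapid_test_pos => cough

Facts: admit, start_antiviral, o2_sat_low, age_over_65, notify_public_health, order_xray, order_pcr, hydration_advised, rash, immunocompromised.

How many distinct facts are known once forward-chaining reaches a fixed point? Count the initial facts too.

[1] (1) [admit, rash, o2_sat_low => rapid_test_pos]; (6) [order_xray => high_risk]; (8) [order_xray, order_pcr, rash => fever_present]; (9) [immunocompromised, notify_public_health => culture_positive]. ⇒ new: rapid_test_pos, high_risk, fever_present, culture_positive.
[2] (2) [rapid_test_pos, culture_positive, fever_present => exposure_confirmed]. ⇒ new: exposure_confirmed.
Closure: {admit, age_over_65, culture_positive, exposure_confirmed, fever_present, high_risk, hydration_advised, immunocompromised, notify_public_health, o2_sat_low, order_pcr, order_xray, rapid_test_pos, rash, start_antiviral} — 15 facts.

15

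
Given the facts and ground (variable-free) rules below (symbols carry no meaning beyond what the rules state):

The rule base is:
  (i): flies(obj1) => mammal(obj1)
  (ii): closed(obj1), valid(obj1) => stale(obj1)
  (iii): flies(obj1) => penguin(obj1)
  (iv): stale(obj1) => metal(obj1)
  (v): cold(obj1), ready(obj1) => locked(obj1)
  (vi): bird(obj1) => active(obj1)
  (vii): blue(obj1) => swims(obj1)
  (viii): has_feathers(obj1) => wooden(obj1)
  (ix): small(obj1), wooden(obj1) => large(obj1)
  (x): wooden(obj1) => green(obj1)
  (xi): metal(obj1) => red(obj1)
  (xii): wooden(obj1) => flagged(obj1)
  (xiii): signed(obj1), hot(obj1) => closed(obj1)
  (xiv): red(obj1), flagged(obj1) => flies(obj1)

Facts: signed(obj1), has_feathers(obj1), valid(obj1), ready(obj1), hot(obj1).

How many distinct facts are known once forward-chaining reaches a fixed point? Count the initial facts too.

15

Round 1: (viii) [has_feathers(obj1) => wooden(obj1)]; (xiii) [signed(obj1), hot(obj1) => closed(obj1)]. Adds wooden(obj1), closed(obj1).
Round 2: (ii) [closed(obj1), valid(obj1) => stale(obj1)]; (x) [wooden(obj1) => green(obj1)]; (xii) [wooden(obj1) => flagged(obj1)]. Adds stale(obj1), green(obj1), flagged(obj1).
Round 3: (iv) [stale(obj1) => metal(obj1)]. Adds metal(obj1).
Round 4: (xi) [metal(obj1) => red(obj1)]. Adds red(obj1).
Round 5: (xiv) [red(obj1), flagged(obj1) => flies(obj1)]. Adds flies(obj1).
Round 6: (i) [flies(obj1) => mammal(obj1)]; (iii) [flies(obj1) => penguin(obj1)]. Adds mammal(obj1), penguin(obj1).
Closure: {closed(obj1), flagged(obj1), flies(obj1), green(obj1), has_feathers(obj1), hot(obj1), mammal(obj1), metal(obj1), penguin(obj1), ready(obj1), red(obj1), signed(obj1), stale(obj1), valid(obj1), wooden(obj1)} — 15 facts.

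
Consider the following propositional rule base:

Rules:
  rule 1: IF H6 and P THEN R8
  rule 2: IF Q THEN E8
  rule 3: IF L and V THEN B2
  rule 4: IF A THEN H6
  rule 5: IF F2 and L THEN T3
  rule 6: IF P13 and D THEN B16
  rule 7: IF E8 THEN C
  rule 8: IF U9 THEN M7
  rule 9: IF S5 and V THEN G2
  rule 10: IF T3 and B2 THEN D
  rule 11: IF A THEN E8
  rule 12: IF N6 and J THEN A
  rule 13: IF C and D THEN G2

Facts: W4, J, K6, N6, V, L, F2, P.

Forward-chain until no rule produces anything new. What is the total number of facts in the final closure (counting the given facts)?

Round 1: rule 3 [IF L and V THEN B2]; rule 5 [IF F2 and L THEN T3]; rule 12 [IF N6 and J THEN A]. Adds B2, T3, A.
Round 2: rule 4 [IF A THEN H6]; rule 10 [IF T3 and B2 THEN D]; rule 11 [IF A THEN E8]. Adds H6, D, E8.
Round 3: rule 1 [IF H6 and P THEN R8]; rule 7 [IF E8 THEN C]. Adds R8, C.
Round 4: rule 13 [IF C and D THEN G2]. Adds G2.
Closure: {A, B2, C, D, E8, F2, G2, H6, J, K6, L, N6, P, R8, T3, V, W4} — 17 facts.

17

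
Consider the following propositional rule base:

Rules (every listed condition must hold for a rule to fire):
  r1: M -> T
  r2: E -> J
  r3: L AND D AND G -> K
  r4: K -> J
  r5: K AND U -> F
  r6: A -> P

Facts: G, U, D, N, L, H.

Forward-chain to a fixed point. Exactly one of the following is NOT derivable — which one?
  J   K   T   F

T

[1] r3 [L AND D AND G -> K]. ⇒ new: K.
[2] r4 [K -> J]; r5 [K AND U -> F]. ⇒ new: J, F.
Derived: J (round 2), F (round 2), K (round 1). T never appears in any round.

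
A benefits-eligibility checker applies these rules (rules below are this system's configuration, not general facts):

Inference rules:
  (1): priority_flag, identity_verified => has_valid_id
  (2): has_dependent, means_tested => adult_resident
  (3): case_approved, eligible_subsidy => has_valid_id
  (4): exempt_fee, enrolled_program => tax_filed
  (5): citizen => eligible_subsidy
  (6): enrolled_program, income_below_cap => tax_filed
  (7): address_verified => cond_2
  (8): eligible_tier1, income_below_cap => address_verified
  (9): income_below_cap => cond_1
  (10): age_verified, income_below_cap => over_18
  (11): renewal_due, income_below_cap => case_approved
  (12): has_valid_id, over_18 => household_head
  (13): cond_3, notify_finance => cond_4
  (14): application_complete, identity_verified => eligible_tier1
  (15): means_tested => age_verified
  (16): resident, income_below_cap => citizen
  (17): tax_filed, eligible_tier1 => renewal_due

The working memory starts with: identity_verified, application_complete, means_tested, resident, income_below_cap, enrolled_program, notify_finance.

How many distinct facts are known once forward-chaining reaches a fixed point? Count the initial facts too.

20

[1] (6) [enrolled_program, income_below_cap => tax_filed]; (9) [income_below_cap => cond_1]; (14) [application_complete, identity_verified => eligible_tier1]; (15) [means_tested => age_verified]; (16) [resident, income_below_cap => citizen]. ⇒ new: tax_filed, cond_1, eligible_tier1, age_verified, citizen.
[2] (5) [citizen => eligible_subsidy]; (8) [eligible_tier1, income_below_cap => address_verified]; (10) [age_verified, income_below_cap => over_18]; (17) [tax_filed, eligible_tier1 => renewal_due]. ⇒ new: eligible_subsidy, address_verified, over_18, renewal_due.
[3] (7) [address_verified => cond_2]; (11) [renewal_due, income_below_cap => case_approved]. ⇒ new: cond_2, case_approved.
[4] (3) [case_approved, eligible_subsidy => has_valid_id]. ⇒ new: has_valid_id.
[5] (12) [has_valid_id, over_18 => household_head]. ⇒ new: household_head.
Closure: {address_verified, age_verified, application_complete, case_approved, citizen, cond_1, cond_2, eligible_subsidy, eligible_tier1, enrolled_program, has_valid_id, household_head, identity_verified, income_below_cap, means_tested, notify_finance, over_18, renewal_due, resident, tax_filed} — 20 facts.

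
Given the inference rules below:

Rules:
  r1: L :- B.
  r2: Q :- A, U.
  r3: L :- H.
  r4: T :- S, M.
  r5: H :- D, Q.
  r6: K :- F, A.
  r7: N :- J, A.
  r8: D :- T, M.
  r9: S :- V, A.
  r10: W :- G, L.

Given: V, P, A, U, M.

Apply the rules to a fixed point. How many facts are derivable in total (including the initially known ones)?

Round 1 fires r2, r9, giving Q, S.
Round 2 fires r4, giving T.
Round 3 fires r8, giving D.
Round 4 fires r5, giving H.
Round 5 fires r3, giving L.
Closure: {A, D, H, L, M, P, Q, S, T, U, V} — 11 facts.

11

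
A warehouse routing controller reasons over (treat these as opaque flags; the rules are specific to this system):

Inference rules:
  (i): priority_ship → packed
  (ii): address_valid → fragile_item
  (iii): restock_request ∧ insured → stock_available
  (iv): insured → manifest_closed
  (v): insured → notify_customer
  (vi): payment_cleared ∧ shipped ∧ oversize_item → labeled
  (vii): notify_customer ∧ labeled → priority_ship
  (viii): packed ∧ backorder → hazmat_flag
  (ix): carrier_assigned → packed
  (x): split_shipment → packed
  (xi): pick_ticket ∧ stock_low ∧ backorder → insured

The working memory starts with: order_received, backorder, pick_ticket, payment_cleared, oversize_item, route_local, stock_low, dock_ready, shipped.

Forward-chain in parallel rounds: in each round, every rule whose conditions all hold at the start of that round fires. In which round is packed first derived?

[1] (vi) [payment_cleared ∧ shipped ∧ oversize_item → labeled]; (xi) [pick_ticket ∧ stock_low ∧ backorder → insured]. ⇒ new: labeled, insured.
[2] (iv) [insured → manifest_closed]; (v) [insured → notify_customer]. ⇒ new: manifest_closed, notify_customer.
[3] (vii) [notify_customer ∧ labeled → priority_ship]. ⇒ new: priority_ship.
[4] (i) [priority_ship → packed]. ⇒ new: packed.
packed first appears in round 4.

4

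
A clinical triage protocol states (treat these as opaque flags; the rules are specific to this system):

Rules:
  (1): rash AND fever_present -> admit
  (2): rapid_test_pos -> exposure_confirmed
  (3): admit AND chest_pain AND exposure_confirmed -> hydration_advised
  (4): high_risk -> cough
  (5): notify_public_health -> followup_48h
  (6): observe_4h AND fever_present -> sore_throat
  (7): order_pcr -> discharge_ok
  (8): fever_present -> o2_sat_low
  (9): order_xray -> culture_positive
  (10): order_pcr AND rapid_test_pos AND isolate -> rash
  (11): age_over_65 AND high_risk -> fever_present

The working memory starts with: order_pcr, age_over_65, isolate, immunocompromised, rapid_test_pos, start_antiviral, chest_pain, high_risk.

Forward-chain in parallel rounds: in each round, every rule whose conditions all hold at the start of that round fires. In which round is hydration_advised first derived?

3

Round 1: (2) [rapid_test_pos -> exposure_confirmed]; (4) [high_risk -> cough]; (7) [order_pcr -> discharge_ok]; (10) [order_pcr AND rapid_test_pos AND isolate -> rash]; (11) [age_over_65 AND high_risk -> fever_present]. New: exposure_confirmed, cough, discharge_ok, rash, fever_present.
Round 2: (1) [rash AND fever_present -> admit]; (8) [fever_present -> o2_sat_low]. New: admit, o2_sat_low.
Round 3: (3) [admit AND chest_pain AND exposure_confirmed -> hydration_advised]. New: hydration_advised.
hydration_advised first appears in round 3.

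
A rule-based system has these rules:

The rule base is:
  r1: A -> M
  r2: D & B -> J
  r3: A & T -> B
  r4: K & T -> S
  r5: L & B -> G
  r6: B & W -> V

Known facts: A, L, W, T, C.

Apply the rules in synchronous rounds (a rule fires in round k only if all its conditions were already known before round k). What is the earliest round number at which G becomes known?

2

[1] r1 [A -> M]; r3 [A & T -> B]. ⇒ new: M, B.
[2] r5 [L & B -> G]; r6 [B & W -> V]. ⇒ new: G, V.
G first appears in round 2.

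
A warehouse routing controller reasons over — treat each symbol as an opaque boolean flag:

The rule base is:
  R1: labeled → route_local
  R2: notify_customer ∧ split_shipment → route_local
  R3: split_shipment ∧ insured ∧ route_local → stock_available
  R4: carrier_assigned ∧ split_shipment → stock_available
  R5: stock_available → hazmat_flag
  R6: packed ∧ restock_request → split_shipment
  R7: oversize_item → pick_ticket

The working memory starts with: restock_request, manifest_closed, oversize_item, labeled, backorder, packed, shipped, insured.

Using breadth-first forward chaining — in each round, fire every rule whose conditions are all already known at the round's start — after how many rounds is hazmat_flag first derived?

3

Round 1 fires R1, R6, R7, giving route_local, split_shipment, pick_ticket.
Round 2 fires R3, giving stock_available.
Round 3 fires R5, giving hazmat_flag.
hazmat_flag first appears in round 3.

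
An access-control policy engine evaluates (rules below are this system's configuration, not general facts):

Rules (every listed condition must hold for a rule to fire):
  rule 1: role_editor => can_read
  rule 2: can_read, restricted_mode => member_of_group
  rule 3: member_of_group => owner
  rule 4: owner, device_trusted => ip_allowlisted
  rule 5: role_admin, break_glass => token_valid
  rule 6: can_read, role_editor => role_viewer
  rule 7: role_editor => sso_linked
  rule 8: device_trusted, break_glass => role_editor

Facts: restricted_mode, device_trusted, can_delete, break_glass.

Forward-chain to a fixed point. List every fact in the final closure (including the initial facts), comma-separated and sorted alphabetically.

break_glass, can_delete, can_read, device_trusted, ip_allowlisted, member_of_group, owner, restricted_mode, role_editor, role_viewer, sso_linked

Round 1: rule 8 [device_trusted, break_glass => role_editor]. New: role_editor.
Round 2: rule 1 [role_editor => can_read]; rule 7 [role_editor => sso_linked]. New: can_read, sso_linked.
Round 3: rule 2 [can_read, restricted_mode => member_of_group]; rule 6 [can_read, role_editor => role_viewer]. New: member_of_group, role_viewer.
Round 4: rule 3 [member_of_group => owner]. New: owner.
Round 5: rule 4 [owner, device_trusted => ip_allowlisted]. New: ip_allowlisted.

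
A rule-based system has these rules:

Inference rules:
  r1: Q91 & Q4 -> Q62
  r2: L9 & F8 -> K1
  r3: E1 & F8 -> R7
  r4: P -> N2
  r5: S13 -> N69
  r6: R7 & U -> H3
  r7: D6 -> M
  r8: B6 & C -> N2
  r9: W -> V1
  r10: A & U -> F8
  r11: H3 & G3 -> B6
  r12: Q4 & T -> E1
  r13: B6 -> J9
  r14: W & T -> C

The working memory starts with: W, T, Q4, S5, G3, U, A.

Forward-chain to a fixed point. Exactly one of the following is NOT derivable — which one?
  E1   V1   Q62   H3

Q62

Round 1 — r9, r10, r12, r14, derive V1, F8, E1, C.
Round 2 — r3, derive R7.
Round 3 — r6, derive H3.
Round 4 — r11, derive B6.
Round 5 — r8, r13, derive N2, J9.
Derived: H3 (round 3), E1 (round 1), V1 (round 1). Q62 never appears in any round.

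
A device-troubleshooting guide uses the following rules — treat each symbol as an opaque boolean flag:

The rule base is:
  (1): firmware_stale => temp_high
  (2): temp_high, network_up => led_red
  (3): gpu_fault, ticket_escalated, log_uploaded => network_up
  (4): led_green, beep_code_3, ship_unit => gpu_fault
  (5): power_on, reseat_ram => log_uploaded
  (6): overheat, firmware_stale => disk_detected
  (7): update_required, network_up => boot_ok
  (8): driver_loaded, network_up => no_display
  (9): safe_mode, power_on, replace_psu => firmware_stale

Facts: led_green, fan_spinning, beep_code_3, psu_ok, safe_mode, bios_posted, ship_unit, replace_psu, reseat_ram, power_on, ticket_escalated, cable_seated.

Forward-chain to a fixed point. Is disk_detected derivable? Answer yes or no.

no

Round 1 fires (4), (5), (9), giving gpu_fault, log_uploaded, firmware_stale.
Round 2 fires (1), (3), giving temp_high, network_up.
Round 3 fires (2), giving led_red.
Fixed point reached. disk_detected is concluded only by (6); (6) needs overheat (never derived).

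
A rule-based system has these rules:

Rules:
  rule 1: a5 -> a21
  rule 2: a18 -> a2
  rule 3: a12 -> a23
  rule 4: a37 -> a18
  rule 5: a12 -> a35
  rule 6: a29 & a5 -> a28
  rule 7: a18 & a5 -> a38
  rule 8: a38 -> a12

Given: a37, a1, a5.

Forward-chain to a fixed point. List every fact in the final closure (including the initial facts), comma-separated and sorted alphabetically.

a1, a12, a18, a2, a21, a23, a35, a37, a38, a5

Round 1: rule 1 [a5 -> a21]; rule 4 [a37 -> a18]. New: a21, a18.
Round 2: rule 2 [a18 -> a2]; rule 7 [a18 & a5 -> a38]. New: a2, a38.
Round 3: rule 8 [a38 -> a12]. New: a12.
Round 4: rule 3 [a12 -> a23]; rule 5 [a12 -> a35]. New: a23, a35.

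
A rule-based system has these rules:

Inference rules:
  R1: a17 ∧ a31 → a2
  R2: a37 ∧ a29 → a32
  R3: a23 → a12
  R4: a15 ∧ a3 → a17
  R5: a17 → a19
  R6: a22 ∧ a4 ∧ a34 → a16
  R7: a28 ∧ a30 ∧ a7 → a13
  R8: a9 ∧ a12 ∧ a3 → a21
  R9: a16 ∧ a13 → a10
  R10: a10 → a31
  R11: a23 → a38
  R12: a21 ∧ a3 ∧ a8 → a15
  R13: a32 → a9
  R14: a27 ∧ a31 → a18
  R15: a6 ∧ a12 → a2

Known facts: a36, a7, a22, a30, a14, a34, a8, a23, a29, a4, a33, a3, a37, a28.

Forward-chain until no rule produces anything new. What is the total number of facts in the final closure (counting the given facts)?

Round 1: R2 [a37 ∧ a29 → a32]; R3 [a23 → a12]; R6 [a22 ∧ a4 ∧ a34 → a16]; R7 [a28 ∧ a30 ∧ a7 → a13]; R11 [a23 → a38]. Adds a32, a12, a16, a13, a38.
Round 2: R9 [a16 ∧ a13 → a10]; R13 [a32 → a9]. Adds a10, a9.
Round 3: R8 [a9 ∧ a12 ∧ a3 → a21]; R10 [a10 → a31]. Adds a21, a31.
Round 4: R12 [a21 ∧ a3 ∧ a8 → a15]. Adds a15.
Round 5: R4 [a15 ∧ a3 → a17]. Adds a17.
Round 6: R1 [a17 ∧ a31 → a2]; R5 [a17 → a19]. Adds a2, a19.
Closure: {a10, a12, a13, a14, a15, a16, a17, a19, a2, a21, a22, a23, a28, a29, a3, a30, a31, a32, a33, a34, a36, a37, a38, a4, a7, a8, a9} — 27 facts.

27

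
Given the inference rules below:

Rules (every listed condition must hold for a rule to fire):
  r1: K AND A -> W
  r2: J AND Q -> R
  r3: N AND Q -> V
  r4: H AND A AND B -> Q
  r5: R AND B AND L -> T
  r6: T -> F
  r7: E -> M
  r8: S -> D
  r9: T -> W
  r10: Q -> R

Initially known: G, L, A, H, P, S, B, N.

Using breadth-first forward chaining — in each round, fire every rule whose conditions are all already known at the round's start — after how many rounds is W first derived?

4

Round 1 fires r4, r8, giving Q, D.
Round 2 fires r3, r10, giving V, R.
Round 3 fires r5, giving T.
Round 4 fires r6, r9, giving F, W.
W first appears in round 4.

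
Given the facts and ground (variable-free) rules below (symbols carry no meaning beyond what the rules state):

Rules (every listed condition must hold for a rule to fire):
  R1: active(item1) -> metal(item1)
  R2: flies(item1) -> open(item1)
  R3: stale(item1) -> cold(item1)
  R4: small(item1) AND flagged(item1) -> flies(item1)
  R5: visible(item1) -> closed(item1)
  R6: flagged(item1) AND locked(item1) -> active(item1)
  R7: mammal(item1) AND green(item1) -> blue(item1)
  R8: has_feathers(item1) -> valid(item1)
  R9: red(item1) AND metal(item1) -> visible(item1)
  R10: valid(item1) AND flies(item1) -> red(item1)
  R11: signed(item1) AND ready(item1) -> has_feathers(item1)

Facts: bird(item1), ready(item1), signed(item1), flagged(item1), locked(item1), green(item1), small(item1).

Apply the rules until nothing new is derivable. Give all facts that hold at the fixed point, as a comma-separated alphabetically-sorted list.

active(item1), bird(item1), closed(item1), flagged(item1), flies(item1), green(item1), has_feathers(item1), locked(item1), metal(item1), open(item1), ready(item1), red(item1), signed(item1), small(item1), valid(item1), visible(item1)

Round 1: R4 [small(item1) AND flagged(item1) -> flies(item1)]; R6 [flagged(item1) AND locked(item1) -> active(item1)]; R11 [signed(item1) AND ready(item1) -> has_feathers(item1)]. Adds flies(item1), active(item1), has_feathers(item1).
Round 2: R1 [active(item1) -> metal(item1)]; R2 [flies(item1) -> open(item1)]; R8 [has_feathers(item1) -> valid(item1)]. Adds metal(item1), open(item1), valid(item1).
Round 3: R10 [valid(item1) AND flies(item1) -> red(item1)]. Adds red(item1).
Round 4: R9 [red(item1) AND metal(item1) -> visible(item1)]. Adds visible(item1).
Round 5: R5 [visible(item1) -> closed(item1)]. Adds closed(item1).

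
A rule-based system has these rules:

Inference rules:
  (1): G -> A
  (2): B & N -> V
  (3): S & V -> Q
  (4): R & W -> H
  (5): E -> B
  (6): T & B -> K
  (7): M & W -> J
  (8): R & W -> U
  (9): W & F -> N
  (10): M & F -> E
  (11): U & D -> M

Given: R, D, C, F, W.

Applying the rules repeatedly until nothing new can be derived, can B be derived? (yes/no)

Round 1: (4) [R & W -> H]; (8) [R & W -> U]; (9) [W & F -> N]. New: H, U, N.
Round 2: (11) [U & D -> M]. New: M.
Round 3: (7) [M & W -> J]; (10) [M & F -> E]. New: J, E.
Round 4: (5) [E -> B]. New: B.
Round 5: (2) [B & N -> V]. New: V.
B appears in round 4, so it is derivable.

yes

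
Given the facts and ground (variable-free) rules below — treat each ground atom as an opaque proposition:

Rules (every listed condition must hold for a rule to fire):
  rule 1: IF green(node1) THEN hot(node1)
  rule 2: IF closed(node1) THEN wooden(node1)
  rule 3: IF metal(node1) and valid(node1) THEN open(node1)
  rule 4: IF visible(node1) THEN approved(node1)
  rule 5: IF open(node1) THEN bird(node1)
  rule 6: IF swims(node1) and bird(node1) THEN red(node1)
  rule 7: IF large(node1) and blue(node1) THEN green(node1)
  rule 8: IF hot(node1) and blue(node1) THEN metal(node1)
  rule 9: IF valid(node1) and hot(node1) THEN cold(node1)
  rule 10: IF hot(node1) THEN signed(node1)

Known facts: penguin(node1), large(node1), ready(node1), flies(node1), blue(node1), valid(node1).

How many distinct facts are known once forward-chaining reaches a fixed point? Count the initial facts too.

Round 1: rule 7 [IF large(node1) and blue(node1) THEN green(node1)]. New: green(node1).
Round 2: rule 1 [IF green(node1) THEN hot(node1)]. New: hot(node1).
Round 3: rule 8 [IF hot(node1) and blue(node1) THEN metal(node1)]; rule 9 [IF valid(node1) and hot(node1) THEN cold(node1)]; rule 10 [IF hot(node1) THEN signed(node1)]. New: metal(node1), cold(node1), signed(node1).
Round 4: rule 3 [IF metal(node1) and valid(node1) THEN open(node1)]. New: open(node1).
Round 5: rule 5 [IF open(node1) THEN bird(node1)]. New: bird(node1).
Closure: {bird(node1), blue(node1), cold(node1), flies(node1), green(node1), hot(node1), large(node1), metal(node1), open(node1), penguin(node1), ready(node1), signed(node1), valid(node1)} — 13 facts.

13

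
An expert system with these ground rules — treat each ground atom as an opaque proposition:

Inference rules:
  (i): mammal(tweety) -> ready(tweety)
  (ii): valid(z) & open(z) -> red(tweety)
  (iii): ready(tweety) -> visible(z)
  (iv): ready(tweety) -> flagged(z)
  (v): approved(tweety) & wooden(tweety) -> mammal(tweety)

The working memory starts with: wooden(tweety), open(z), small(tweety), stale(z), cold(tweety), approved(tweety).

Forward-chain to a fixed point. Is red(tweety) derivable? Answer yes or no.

Round 1: (v) [approved(tweety) & wooden(tweety) -> mammal(tweety)]. New: mammal(tweety).
Round 2: (i) [mammal(tweety) -> ready(tweety)]. New: ready(tweety).
Round 3: (iii) [ready(tweety) -> visible(z)]; (iv) [ready(tweety) -> flagged(z)]. New: visible(z), flagged(z).
Fixed point reached. red(tweety) is concluded only by (ii); (ii) needs valid(z) (never derived).

no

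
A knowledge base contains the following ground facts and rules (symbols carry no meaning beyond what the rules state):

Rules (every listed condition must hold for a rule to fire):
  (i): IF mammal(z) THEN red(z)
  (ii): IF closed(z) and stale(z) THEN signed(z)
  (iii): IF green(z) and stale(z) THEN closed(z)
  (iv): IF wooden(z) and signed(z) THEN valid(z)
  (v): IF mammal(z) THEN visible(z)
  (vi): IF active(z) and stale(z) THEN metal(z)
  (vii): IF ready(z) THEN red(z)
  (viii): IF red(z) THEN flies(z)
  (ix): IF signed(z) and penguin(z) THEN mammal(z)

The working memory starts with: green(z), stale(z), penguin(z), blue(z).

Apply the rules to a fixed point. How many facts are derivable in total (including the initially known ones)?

Round 1: (iii) [IF green(z) and stale(z) THEN closed(z)]. Adds closed(z).
Round 2: (ii) [IF closed(z) and stale(z) THEN signed(z)]. Adds signed(z).
Round 3: (ix) [IF signed(z) and penguin(z) THEN mammal(z)]. Adds mammal(z).
Round 4: (i) [IF mammal(z) THEN red(z)]; (v) [IF mammal(z) THEN visible(z)]. Adds red(z), visible(z).
Round 5: (viii) [IF red(z) THEN flies(z)]. Adds flies(z).
Closure: {blue(z), closed(z), flies(z), green(z), mammal(z), penguin(z), red(z), signed(z), stale(z), visible(z)} — 10 facts.

10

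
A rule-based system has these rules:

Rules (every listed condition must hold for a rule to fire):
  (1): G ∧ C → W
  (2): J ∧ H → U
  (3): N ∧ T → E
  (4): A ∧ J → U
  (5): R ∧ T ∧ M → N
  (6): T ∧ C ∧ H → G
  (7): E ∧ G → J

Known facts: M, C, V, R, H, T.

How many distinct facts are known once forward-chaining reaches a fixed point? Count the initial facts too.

12

Round 1: (5) [R ∧ T ∧ M → N]; (6) [T ∧ C ∧ H → G]. New: N, G.
Round 2: (1) [G ∧ C → W]; (3) [N ∧ T → E]. New: W, E.
Round 3: (7) [E ∧ G → J]. New: J.
Round 4: (2) [J ∧ H → U]. New: U.
Closure: {C, E, G, H, J, M, N, R, T, U, V, W} — 12 facts.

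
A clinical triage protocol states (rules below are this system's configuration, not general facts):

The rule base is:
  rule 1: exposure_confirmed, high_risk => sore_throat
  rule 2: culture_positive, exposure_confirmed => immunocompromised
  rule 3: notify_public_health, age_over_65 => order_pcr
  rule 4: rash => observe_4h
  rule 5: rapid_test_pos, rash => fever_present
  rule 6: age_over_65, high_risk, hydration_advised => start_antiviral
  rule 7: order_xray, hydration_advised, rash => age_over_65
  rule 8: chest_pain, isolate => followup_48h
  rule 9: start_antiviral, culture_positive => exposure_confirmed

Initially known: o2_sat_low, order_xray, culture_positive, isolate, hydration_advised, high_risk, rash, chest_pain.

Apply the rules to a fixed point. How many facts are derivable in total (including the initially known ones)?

15

Round 1 fires rule 4, rule 7, rule 8, giving observe_4h, age_over_65, followup_48h.
Round 2 fires rule 6, giving start_antiviral.
Round 3 fires rule 9, giving exposure_confirmed.
Round 4 fires rule 1, rule 2, giving sore_throat, immunocompromised.
Closure: {age_over_65, chest_pain, culture_positive, exposure_confirmed, followup_48h, high_risk, hydration_advised, immunocompromised, isolate, o2_sat_low, observe_4h, order_xray, rash, sore_throat, start_antiviral} — 15 facts.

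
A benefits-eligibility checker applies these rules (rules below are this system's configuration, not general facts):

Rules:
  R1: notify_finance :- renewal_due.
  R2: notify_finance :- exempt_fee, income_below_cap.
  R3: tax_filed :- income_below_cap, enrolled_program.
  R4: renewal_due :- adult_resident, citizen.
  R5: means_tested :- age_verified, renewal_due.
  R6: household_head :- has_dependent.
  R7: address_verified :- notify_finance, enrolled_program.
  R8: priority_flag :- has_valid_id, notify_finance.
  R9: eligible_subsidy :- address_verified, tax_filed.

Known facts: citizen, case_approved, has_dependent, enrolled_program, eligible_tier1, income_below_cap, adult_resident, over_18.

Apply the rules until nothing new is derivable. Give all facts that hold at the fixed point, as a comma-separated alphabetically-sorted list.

Round 1: R3 [tax_filed :- income_below_cap, enrolled_program.]; R4 [renewal_due :- adult_resident, citizen.]; R6 [household_head :- has_dependent.]. New: tax_filed, renewal_due, household_head.
Round 2: R1 [notify_finance :- renewal_due.]. New: notify_finance.
Round 3: R7 [address_verified :- notify_finance, enrolled_program.]. New: address_verified.
Round 4: R9 [eligible_subsidy :- address_verified, tax_filed.]. New: eligible_subsidy.

address_verified, adult_resident, case_approved, citizen, eligible_subsidy, eligible_tier1, enrolled_program, has_dependent, household_head, income_below_cap, notify_finance, over_18, renewal_due, tax_filed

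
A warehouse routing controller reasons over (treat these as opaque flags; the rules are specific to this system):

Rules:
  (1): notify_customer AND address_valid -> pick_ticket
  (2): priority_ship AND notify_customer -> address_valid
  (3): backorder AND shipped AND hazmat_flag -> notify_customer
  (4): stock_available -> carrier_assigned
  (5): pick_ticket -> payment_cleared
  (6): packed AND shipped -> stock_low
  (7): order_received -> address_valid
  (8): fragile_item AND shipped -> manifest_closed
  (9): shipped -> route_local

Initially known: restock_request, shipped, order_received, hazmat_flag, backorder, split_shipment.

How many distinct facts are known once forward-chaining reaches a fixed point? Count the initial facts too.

Round 1: (3) [backorder AND shipped AND hazmat_flag -> notify_customer]; (7) [order_received -> address_valid]; (9) [shipped -> route_local]. New: notify_customer, address_valid, route_local.
Round 2: (1) [notify_customer AND address_valid -> pick_ticket]. New: pick_ticket.
Round 3: (5) [pick_ticket -> payment_cleared]. New: payment_cleared.
Closure: {address_valid, backorder, hazmat_flag, notify_customer, order_received, payment_cleared, pick_ticket, restock_request, route_local, shipped, split_shipment} — 11 facts.

11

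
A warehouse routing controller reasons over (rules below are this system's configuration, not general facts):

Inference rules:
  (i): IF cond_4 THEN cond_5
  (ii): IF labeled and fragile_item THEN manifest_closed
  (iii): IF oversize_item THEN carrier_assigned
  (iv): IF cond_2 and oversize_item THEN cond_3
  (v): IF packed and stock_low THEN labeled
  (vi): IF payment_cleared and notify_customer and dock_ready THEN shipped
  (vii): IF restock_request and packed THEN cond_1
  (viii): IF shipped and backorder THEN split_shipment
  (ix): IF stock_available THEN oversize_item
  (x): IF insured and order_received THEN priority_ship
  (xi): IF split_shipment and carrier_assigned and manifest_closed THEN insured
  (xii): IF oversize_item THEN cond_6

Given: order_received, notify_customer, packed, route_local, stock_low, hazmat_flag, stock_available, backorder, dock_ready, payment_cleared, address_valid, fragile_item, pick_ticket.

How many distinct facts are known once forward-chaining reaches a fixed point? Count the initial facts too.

Round 1: (v) [IF packed and stock_low THEN labeled]; (vi) [IF payment_cleared and notify_customer and dock_ready THEN shipped]; (ix) [IF stock_available THEN oversize_item]. Adds labeled, shipped, oversize_item.
Round 2: (ii) [IF labeled and fragile_item THEN manifest_closed]; (iii) [IF oversize_item THEN carrier_assigned]; (viii) [IF shipped and backorder THEN split_shipment]; (xii) [IF oversize_item THEN cond_6]. Adds manifest_closed, carrier_assigned, split_shipment, cond_6.
Round 3: (xi) [IF split_shipment and carrier_assigned and manifest_closed THEN insured]. Adds insured.
Round 4: (x) [IF insured and order_received THEN priority_ship]. Adds priority_ship.
Closure: {address_valid, backorder, carrier_assigned, cond_6, dock_ready, fragile_item, hazmat_flag, insured, labeled, manifest_closed, notify_customer, order_received, oversize_item, packed, payment_cleared, pick_ticket, priority_ship, route_local, shipped, split_shipment, stock_available, stock_low} — 22 facts.

22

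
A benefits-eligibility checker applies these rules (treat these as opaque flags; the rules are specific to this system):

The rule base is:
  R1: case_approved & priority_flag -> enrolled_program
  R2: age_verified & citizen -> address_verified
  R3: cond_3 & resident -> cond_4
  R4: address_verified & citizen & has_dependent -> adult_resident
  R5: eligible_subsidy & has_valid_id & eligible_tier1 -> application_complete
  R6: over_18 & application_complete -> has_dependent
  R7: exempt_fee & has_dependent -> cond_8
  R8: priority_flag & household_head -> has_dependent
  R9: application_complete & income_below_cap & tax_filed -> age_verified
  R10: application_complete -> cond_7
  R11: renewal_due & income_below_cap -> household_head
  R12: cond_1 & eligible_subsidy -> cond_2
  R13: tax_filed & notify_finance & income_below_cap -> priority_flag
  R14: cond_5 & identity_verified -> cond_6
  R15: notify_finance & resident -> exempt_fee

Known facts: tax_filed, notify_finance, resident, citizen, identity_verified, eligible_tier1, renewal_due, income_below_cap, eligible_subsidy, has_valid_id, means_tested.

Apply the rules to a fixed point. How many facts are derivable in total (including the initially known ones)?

Round 1: R5 [eligible_subsidy & has_valid_id & eligible_tier1 -> application_complete]; R11 [renewal_due & income_below_cap -> household_head]; R13 [tax_filed & notify_finance & income_below_cap -> priority_flag]; R15 [notify_finance & resident -> exempt_fee]. Adds application_complete, household_head, priority_flag, exempt_fee.
Round 2: R8 [priority_flag & household_head -> has_dependent]; R9 [application_complete & income_below_cap & tax_filed -> age_verified]; R10 [application_complete -> cond_7]. Adds has_dependent, age_verified, cond_7.
Round 3: R2 [age_verified & citizen -> address_verified]; R7 [exempt_fee & has_dependent -> cond_8]. Adds address_verified, cond_8.
Round 4: R4 [address_verified & citizen & has_dependent -> adult_resident]. Adds adult_resident.
Closure: {address_verified, adult_resident, age_verified, application_complete, citizen, cond_7, cond_8, eligible_subsidy, eligible_tier1, exempt_fee, has_dependent, has_valid_id, household_head, identity_verified, income_below_cap, means_tested, notify_finance, priority_flag, renewal_due, resident, tax_filed} — 21 facts.

21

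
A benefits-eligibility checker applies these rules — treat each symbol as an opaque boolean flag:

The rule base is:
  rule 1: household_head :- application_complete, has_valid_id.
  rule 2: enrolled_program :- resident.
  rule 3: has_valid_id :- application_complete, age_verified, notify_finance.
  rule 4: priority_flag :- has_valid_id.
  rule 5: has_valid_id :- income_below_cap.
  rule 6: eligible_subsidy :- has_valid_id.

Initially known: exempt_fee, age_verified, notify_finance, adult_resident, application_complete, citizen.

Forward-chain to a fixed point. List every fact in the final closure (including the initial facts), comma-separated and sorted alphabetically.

Round 1 fires rule 3, giving has_valid_id.
Round 2 fires rule 1, rule 4, rule 6, giving household_head, priority_flag, eligible_subsidy.

adult_resident, age_verified, application_complete, citizen, eligible_subsidy, exempt_fee, has_valid_id, household_head, notify_finance, priority_flag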